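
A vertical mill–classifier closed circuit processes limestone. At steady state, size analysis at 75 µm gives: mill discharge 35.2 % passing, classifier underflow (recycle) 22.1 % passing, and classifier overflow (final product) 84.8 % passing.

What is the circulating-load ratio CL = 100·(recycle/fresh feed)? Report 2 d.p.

Let r = R/F. Size balance at 75 µm:
r = (o − d)/(d − u)
r = (84.8 − 35.2)/(35.2 − 22.1) = 49.6/13.1 = 3.7863
CL = 100·r = 378.63 %

CL = 378.63 %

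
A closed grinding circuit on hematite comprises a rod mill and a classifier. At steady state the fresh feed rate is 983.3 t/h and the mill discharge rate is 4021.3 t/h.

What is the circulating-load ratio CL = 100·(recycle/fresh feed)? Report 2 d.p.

CL = 308.96 %

Mill node: discharge = fresh + recycle.
R = M − F = 4021.3 − 983.3 = 3038.0 t/h
CL = 100·R/F = 100·3038.0/983.3 = 308.96 %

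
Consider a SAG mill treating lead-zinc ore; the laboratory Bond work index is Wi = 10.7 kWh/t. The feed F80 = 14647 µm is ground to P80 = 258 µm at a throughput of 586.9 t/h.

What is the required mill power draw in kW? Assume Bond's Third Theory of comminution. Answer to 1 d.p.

W = 10 Wi (1/√P80 − 1/√F80)  [Bond]
W = 10·10.7·(1/√258 − 1/√14647) = 10·10.7·(0.053995) = 5.7774 kWh/t
Mill draw = 5.7774 × 586.9 = 3390.8 kW

P = 3390.8 kW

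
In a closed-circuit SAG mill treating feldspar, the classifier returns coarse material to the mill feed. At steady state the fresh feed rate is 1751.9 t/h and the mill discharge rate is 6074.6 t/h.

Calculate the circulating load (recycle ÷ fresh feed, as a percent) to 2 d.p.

Mill node: discharge = fresh + recycle.
R = M − F = 6074.6 − 1751.9 = 4322.7 t/h
CL = 100·R/F = 100·4322.7/1751.9 = 246.74 %

CL = 246.74 %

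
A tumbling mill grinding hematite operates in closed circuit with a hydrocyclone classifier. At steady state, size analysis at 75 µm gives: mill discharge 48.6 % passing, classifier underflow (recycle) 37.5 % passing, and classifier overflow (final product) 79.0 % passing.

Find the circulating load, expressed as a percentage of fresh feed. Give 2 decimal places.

Let r = R/F. Size balance at 75 µm:
(1+r)·d = r·u + o ⇒ r = (o−d)/(d−u)
r = (79.0 − 48.6)/(48.6 − 37.5) = 30.4/11.1 = 2.7387
CL = 100·r = 273.87 %

CL = 273.87 %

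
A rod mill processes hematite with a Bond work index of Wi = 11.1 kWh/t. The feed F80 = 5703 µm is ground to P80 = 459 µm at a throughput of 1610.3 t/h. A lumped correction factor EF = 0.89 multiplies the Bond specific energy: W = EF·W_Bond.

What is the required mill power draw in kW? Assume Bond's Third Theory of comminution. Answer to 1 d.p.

P = 5318.8 kW

Bond: W = 10·Wi·(1/√P80 − 1/√F80)
W = 10·11.1·(1/√459 − 1/√5703) = 10·11.1·(0.033434) = 3.7112 kWh/t
W_actual = 0.89 × 3.7112 = 3.3030 kWh/t
Power = W × throughput = 3.3030 kWh/t × 1610.3 t/h = 5318.8 kW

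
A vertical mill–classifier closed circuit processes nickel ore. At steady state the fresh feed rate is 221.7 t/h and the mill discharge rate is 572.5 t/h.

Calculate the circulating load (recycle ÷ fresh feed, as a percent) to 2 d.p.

CL = 158.23 %

M = F + R at steady state, so:
R = M − F = 572.5 − 221.7 = 350.8 t/h
CL = 100·R/F = 100·350.8/221.7 = 158.23 %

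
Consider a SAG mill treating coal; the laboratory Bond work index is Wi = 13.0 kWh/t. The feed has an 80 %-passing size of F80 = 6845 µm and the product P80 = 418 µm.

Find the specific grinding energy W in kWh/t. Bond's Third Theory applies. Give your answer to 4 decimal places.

W = 10 Wi (1/√P80 − 1/√F80)  [Bond]
1/√418 = 0.048912;  1/√6845 = 0.012087
W = 10·13.0·(0.048912 − 0.012087) = 4.7872 kWh/t

W = 4.7872 kWh/t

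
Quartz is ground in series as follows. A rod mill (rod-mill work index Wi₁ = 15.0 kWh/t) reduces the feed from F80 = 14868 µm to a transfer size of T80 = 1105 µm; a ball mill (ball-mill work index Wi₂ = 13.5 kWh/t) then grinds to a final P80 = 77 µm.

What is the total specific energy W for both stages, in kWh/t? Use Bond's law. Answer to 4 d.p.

W = 14.6058 kWh/t

W = 10 Wi (1/√P80 − 1/√F80)  [Bond]
Stage 1 (14868→1105 µm, Wi₁=15.0): W₁ = 10·15.0·(0.030083 − 0.008201) = 3.2823 kWh/t
Stage 2 (1105→77 µm, Wi₂=13.5): W₂ = 10·13.5·(0.113961 − 0.030083) = 11.3235 kWh/t
W = W₁ + W₂ = 3.2823 + 11.3235 = 14.6058 kWh/t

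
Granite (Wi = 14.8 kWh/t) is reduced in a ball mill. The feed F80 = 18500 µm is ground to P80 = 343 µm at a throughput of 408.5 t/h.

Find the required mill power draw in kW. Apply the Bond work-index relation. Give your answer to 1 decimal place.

Bond: W = 10·Wi·(1/√P80 − 1/√F80)
W = 10·14.8·(1/√343 − 1/√18500) = 10·14.8·(0.046643) = 6.9031 kWh/t
Power = W × throughput = 6.9031 kWh/t × 408.5 t/h = 2819.9 kW

P = 2819.9 kW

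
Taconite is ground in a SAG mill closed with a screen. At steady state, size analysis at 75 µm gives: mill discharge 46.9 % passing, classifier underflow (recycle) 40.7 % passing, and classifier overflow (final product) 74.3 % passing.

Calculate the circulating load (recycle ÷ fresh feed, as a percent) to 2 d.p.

CL = 441.94 %

Two-product formula at 75 µm:
r = (o − d)/(d − u)
r = (74.3 − 46.9)/(46.9 − 40.7) = 27.4/6.2 = 4.4194
CL = 100·r = 441.94 %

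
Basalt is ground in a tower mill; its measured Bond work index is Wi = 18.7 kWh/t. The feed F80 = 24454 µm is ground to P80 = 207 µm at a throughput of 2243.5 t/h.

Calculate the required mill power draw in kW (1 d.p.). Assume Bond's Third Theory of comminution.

P = 26476.8 kW

Bond:  W = 10 Wi (1/√P − 1/√F)
W = 10·18.7·(1/√207 − 1/√24454) = 10·18.7·(0.063110) = 11.8016 kWh/t
Power = W × throughput = 11.8016 kWh/t × 2243.5 t/h = 26476.8 kW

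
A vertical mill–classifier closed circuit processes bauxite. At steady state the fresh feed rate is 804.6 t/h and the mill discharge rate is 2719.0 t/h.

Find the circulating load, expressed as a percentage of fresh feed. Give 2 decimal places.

Mill node: discharge = fresh + recycle.
R = M − F = 2719.0 − 804.6 = 1914.4 t/h
CL = 100·R/F = 100·1914.4/804.6 = 237.93 %

CL = 237.93 %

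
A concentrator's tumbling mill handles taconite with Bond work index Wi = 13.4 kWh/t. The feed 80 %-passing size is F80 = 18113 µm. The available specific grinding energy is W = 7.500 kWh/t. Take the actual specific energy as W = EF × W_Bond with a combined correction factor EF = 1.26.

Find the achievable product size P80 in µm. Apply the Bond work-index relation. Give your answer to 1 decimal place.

P80 = 372.0 µm

W = 10·Wi·[P80^(−½) − F80^(−½)]
W_Bond = W / EF = 7.500 / 1.26 = 5.9524 kWh/t
⇒ 1/√P80 = W_Bond/(10·Wi) + 1/√F80
  = 5.9524/(10·13.4) + 1/√18113 = 0.044421 + 0.007430 = 0.051851
P80 = (1/0.051851)² = 19.2860² = 371.95 µm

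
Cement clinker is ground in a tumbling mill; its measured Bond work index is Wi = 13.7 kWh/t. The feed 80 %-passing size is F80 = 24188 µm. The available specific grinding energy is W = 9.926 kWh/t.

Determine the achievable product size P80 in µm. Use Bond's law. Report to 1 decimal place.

P80 = 160.7 µm

Bond:  W = 10 Wi (1/√P − 1/√F)
P80^(−½) = W/(10 Wi) + F80^(−½)
  = 9.9260/(10·13.7) + 1/√24188 = 0.072453 + 0.006430 = 0.078882
P80 = (1/0.078882)² = 12.6771² = 160.71 µm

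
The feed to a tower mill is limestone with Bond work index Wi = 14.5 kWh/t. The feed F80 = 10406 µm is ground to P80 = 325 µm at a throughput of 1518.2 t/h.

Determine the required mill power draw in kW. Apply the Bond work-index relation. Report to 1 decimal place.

P = 10053.1 kW

W_Bond = 10·Wi·(1/√P₈₀ − 1/√F₈₀)
W = 10·14.5·(1/√325 − 1/√10406) = 10·14.5·(0.045667) = 6.6217 kWh/t
Power = W × throughput = 6.6217 kWh/t × 1518.2 t/h = 10053.1 kW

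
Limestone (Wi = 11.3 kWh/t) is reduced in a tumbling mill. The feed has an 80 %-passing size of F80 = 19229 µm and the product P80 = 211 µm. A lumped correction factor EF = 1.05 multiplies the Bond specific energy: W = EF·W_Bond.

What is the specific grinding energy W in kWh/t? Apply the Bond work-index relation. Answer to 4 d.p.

W = 7.3126 kWh/t

W = 10·Wi·[P80^(−½) − F80^(−½)]
1/√211 = 0.068843;  1/√19229 = 0.007211
W = 10·11.3·(0.068843 − 0.007211) = 6.9643 kWh/t
Corrected W = EF·W_Bond = 1.05·6.9643 = 7.3126 kWh/t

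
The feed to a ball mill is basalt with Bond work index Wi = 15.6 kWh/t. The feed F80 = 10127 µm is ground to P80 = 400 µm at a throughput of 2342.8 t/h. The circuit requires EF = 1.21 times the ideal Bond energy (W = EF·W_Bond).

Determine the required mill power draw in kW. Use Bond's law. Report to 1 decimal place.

W = 10 Wi (P80^-0.5 − F80^-0.5)
W = 10·15.6·(1/√400 − 1/√10127) = 10·15.6·(0.040063) = 6.2498 kWh/t
Corrected W = EF·W_Bond = 1.21·6.2498 = 7.5623 kWh/t
P = W·T = 7.5623·2342.8 = 17716.9 kW

P = 17716.9 kW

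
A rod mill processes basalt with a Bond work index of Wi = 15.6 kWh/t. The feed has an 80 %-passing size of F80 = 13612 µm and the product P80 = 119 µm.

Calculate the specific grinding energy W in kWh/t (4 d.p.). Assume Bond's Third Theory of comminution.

W = 12.9634 kWh/t

W_Bond = 10·Wi·(1/√P₈₀ − 1/√F₈₀)
1/√119 = 0.091670;  1/√13612 = 0.008571
W = 10·15.6·(0.091670 − 0.008571) = 12.9634 kWh/t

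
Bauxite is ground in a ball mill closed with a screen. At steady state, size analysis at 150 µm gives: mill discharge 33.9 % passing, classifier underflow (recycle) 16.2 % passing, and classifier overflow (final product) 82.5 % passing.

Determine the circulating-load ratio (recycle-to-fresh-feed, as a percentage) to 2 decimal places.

Classifier node, passing 150 µm:
r = (o − d)/(d − u)
r = (82.5 − 33.9)/(33.9 − 16.2) = 48.6/17.7 = 2.7458
CL = 100·r = 274.58 %

CL = 274.58 %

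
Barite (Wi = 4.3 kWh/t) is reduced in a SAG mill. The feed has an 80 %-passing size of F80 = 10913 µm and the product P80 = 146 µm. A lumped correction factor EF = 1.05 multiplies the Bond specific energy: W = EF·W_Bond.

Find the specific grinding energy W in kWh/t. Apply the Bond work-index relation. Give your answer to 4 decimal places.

W = 3.3044 kWh/t

W = 10 Wi / √P80 − 10 Wi / √F80
1/√146 = 0.082761;  1/√10913 = 0.009573
W = 10·4.3·(0.082761 − 0.009573) = 3.1471 kWh/t
Apply correction: 3.1471 × 1.05 = 3.3044 kWh/t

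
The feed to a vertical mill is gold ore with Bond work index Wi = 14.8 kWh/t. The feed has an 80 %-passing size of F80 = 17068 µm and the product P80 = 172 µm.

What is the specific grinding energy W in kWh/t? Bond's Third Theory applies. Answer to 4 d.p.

W = 10 Wi (1/√P80 − 1/√F80)  [Bond]
1/√172 = 0.076249;  1/√17068 = 0.007654
W = 10·14.8·(0.076249 − 0.007654) = 10.1520 kWh/t

W = 10.1520 kWh/t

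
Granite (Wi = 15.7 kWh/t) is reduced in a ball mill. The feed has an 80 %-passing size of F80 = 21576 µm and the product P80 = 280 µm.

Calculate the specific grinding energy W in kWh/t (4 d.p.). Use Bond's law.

W_Bond = 10·Wi·(1/√P₈₀ − 1/√F₈₀)
1/√280 = 0.059761;  1/√21576 = 0.006808
W = 10·15.7·(0.059761 − 0.006808) = 8.3137 kWh/t

W = 8.3137 kWh/t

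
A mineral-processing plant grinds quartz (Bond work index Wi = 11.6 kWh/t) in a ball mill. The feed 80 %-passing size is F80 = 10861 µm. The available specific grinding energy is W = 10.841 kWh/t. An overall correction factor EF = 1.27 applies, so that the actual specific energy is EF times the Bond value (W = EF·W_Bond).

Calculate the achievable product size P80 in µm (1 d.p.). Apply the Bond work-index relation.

P80 = 144.5 µm

W = 10 Wi (P80^-0.5 − F80^-0.5)
W_Bond = W / EF = 10.841 / 1.27 = 8.5362 kWh/t
P80^(−½) = W_Bond/(10 Wi) + F80^(−½)
  = 8.5362/(10·11.6) + 1/√10861 = 0.073588 + 0.009595 = 0.083184
P80 = (1/0.083184)² = 12.0216² = 144.52 µm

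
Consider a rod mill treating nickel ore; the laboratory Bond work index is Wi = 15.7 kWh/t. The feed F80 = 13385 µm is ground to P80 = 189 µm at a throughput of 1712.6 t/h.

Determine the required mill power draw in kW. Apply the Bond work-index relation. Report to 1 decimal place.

W = 10·Wi·[P80^(−½) − F80^(−½)]
W = 10·15.7·(1/√189 − 1/√13385) = 10·15.7·(0.064096) = 10.0630 kWh/t
P_mill = W·ṁ = 10.0630·1712.6 = 17234.0 kW

P = 17234.0 kW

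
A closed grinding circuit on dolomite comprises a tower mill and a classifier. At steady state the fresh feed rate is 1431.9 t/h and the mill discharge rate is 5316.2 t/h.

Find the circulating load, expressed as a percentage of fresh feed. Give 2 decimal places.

Steady state: M = F + R.
R = M − F = 5316.2 − 1431.9 = 3884.3 t/h
CL = 100·R/F = 100·3884.3/1431.9 = 271.27 %

CL = 271.27 %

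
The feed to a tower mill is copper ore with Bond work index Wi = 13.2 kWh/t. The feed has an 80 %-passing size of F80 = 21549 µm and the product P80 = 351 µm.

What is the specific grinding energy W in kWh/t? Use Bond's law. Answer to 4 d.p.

W = 6.1464 kWh/t

W = 10 Wi / √P80 − 10 Wi / √F80
1/√351 = 0.053376;  1/√21549 = 0.006812
W = 10·13.2·(0.053376 − 0.006812) = 6.1464 kWh/t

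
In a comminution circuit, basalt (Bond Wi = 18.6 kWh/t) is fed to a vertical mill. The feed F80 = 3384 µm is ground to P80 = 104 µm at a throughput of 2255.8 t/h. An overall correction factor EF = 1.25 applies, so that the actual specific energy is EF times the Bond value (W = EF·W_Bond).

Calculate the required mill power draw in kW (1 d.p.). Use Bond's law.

W = 10·Wi·[P80^(−½) − F80^(−½)]
W = 10·18.6·(1/√104 − 1/√3384) = 10·18.6·(0.080868) = 15.0414 kWh/t
With EF = 1.25: W = 15.0414·1.25 = 18.8017 kWh/t
Power = W × throughput = 18.8017 kWh/t × 2255.8 t/h = 42413.0 kW

P = 42413.0 kW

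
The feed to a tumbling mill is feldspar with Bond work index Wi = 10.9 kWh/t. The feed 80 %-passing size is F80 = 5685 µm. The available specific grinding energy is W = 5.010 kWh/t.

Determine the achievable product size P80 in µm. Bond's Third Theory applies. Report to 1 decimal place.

W = 10·Wi·(P80^(-½) − F80^(-½))
⇒ 1/√P80 = W/(10·Wi) + 1/√F80
  = 5.0100/(10·10.9) + 1/√5685 = 0.045963 + 0.013263 = 0.059226
P80 = (1/0.059226)² = 16.8845² = 285.08 µm

P80 = 285.1 µm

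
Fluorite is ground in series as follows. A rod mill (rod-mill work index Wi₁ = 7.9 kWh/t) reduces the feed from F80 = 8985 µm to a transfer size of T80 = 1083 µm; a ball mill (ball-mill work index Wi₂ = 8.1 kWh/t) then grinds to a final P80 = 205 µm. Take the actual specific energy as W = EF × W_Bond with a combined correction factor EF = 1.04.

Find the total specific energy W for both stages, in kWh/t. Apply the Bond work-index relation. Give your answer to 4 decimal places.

W = 10·Wi·[P80^(−½) − F80^(−½)]
Stage 1 (8985→1083 µm, Wi₁=7.9): W₁ = 10·7.9·(0.030387 − 0.010550) = 1.5671 kWh/t
Stage 2 (1083→205 µm, Wi₂=8.1): W₂ = 10·8.1·(0.069843 − 0.030387) = 3.1960 kWh/t
W = W₁ + W₂ = 1.5671 + 3.1960 = 4.7631 kWh/t
Apply correction: 4.7631 × 1.04 = 4.9536 kWh/t

W = 4.9536 kWh/t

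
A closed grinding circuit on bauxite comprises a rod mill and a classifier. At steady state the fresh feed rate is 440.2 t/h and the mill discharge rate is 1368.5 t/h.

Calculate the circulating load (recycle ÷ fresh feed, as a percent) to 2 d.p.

CL = 210.88 %

Discharge = new feed + return, hence
R = M − F = 1368.5 − 440.2 = 928.3 t/h
CL = 100·R/F = 100·928.3/440.2 = 210.88 %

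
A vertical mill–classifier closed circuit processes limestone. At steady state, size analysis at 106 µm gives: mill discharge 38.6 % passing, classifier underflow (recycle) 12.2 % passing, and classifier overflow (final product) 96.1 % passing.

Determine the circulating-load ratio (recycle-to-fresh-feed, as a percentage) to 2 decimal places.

Let r = R/F. Size balance at 106 µm:
(1+r)d = ru + o → r = (o−d)/(d−u)
r = (96.1 − 38.6)/(38.6 − 12.2) = 57.5/26.4 = 2.1780
CL = 100·r = 217.80 %

CL = 217.80 %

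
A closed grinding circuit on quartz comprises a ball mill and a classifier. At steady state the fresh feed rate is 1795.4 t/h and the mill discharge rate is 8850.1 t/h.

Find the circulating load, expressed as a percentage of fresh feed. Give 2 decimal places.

CL = 392.93 %

Mill node: discharge = fresh + recycle.
R = M − F = 8850.1 − 1795.4 = 7054.7 t/h
CL = 100·R/F = 100·7054.7/1795.4 = 392.93 %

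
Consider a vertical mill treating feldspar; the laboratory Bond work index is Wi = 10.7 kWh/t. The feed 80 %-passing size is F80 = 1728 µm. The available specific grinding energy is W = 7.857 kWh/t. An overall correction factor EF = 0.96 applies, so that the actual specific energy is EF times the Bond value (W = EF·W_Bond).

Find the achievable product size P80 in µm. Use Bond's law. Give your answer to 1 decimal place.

P80 = 98.9 µm

W = 10 Wi (1/√P80 − 1/√F80)  [Bond]
W_Bond = W / EF = 7.857 / 0.96 = 8.1844 kWh/t
P80^-0.5 = F80^-0.5 + W_Bond/(10 Wi)
  = 8.1844/(10·10.7) + 1/√1728 = 0.076489 + 0.024056 = 0.100546
P80 = (1/0.100546)² = 9.9457² = 98.92 µm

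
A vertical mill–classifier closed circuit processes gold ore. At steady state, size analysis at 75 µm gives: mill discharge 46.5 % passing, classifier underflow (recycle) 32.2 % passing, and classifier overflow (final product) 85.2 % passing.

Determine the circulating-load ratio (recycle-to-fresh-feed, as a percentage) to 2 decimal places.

CL = 270.63 %

Balance %-passing 75 µm (r = R/F):
d + r·d = r·u + o → r(d−u) = o−d
r = (85.2 − 46.5)/(46.5 − 32.2) = 38.7/14.3 = 2.7063
CL = 100·r = 270.63 %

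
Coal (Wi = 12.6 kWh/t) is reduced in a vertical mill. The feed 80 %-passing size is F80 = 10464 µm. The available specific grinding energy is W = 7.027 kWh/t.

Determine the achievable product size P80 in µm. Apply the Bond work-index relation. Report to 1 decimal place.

W_Bond = 10·Wi·(1/√P₈₀ − 1/√F₈₀)
P80^-0.5 = F80^-0.5 + W/(10 Wi)
  = 7.0270/(10·12.6) + 1/√10464 = 0.055770 + 0.009776 = 0.065546
P80 = (1/0.065546)² = 15.2566² = 232.76 µm

P80 = 232.8 µm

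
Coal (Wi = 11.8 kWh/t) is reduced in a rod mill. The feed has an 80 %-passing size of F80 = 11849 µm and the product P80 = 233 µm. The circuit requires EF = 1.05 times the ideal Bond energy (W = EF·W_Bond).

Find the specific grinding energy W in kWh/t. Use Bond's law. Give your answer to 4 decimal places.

W = 10·Wi·[P80^(−½) − F80^(−½)]
1/√233 = 0.065512;  1/√11849 = 0.009187
W = 10·11.8·(0.065512 − 0.009187) = 6.6464 kWh/t
W_actual = 1.05 × 6.6464 = 6.9787 kWh/t

W = 6.9787 kWh/t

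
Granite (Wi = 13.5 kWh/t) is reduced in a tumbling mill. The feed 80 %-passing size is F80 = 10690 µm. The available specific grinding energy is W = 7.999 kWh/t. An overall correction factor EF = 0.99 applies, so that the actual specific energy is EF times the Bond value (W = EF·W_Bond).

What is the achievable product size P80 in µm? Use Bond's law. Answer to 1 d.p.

W = 10·Wi·(P80^(-½) − F80^(-½))
W_Bond = W / EF = 7.999 / 0.99 = 8.0798 kWh/t
P80^-0.5 = F80^-0.5 + W_Bond/(10 Wi)
  = 8.0798/(10·13.5) + 1/√10690 = 0.059850 + 0.009672 = 0.069522
P80 = (1/0.069522)² = 14.3839² = 206.90 µm

P80 = 206.9 µm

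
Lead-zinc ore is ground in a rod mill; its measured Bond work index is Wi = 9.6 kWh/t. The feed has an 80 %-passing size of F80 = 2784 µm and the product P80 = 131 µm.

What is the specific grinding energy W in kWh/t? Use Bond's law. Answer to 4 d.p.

W = 10 Wi (1/√P80 − 1/√F80)  [Bond]
1/√131 = 0.087370;  1/√2784 = 0.018952
W = 10·9.6·(0.087370 − 0.018952) = 6.5681 kWh/t

W = 6.5681 kWh/t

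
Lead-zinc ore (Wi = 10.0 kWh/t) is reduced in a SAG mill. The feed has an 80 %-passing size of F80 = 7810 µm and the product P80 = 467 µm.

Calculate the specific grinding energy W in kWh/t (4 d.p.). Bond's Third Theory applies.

W = 3.4959 kWh/t

W_Bond = 10·Wi·(1/√P₈₀ − 1/√F₈₀)
1/√467 = 0.046274;  1/√7810 = 0.011316
W = 10·10.0·(0.046274 − 0.011316) = 3.4959 kWh/t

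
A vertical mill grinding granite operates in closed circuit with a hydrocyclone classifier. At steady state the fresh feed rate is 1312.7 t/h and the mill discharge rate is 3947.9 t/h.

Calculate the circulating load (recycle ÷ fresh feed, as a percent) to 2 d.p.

CL = 200.75 %

Steady state: M = F + R.
R = M − F = 3947.9 − 1312.7 = 2635.2 t/h
CL = 100·R/F = 100·2635.2/1312.7 = 200.75 %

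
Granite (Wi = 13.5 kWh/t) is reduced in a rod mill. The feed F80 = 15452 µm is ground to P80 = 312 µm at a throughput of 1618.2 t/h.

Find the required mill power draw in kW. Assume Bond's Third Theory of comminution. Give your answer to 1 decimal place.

P = 10610.3 kW

W = 10 Wi (1/√P80 − 1/√F80)  [Bond]
W = 10·13.5·(1/√312 − 1/√15452) = 10·13.5·(0.048569) = 6.5568 kWh/t
Power = W × throughput = 6.5568 kWh/t × 1618.2 t/h = 10610.3 kW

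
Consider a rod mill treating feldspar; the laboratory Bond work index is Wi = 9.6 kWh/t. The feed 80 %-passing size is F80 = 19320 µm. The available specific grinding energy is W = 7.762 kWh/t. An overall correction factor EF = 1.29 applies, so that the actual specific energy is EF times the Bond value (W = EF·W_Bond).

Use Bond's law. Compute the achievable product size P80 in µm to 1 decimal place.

P80 = 204.8 µm

W_Bond = 10·Wi·(1/√P₈₀ − 1/√F₈₀)
W_Bond = W / EF = 7.762 / 1.29 = 6.0171 kWh/t
P80^-0.5 = F80^-0.5 + W_Bond/(10 Wi)
  = 6.0171/(10·9.6) + 1/√19320 = 0.062678 + 0.007194 = 0.069872
P80 = (1/0.069872)² = 14.3119² = 204.83 µm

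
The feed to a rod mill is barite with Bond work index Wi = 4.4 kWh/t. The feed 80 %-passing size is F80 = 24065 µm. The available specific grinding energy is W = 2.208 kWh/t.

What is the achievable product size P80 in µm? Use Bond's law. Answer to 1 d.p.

P80 = 311.8 µm

Bond: W = 10·Wi·(1/√P80 − 1/√F80)
⇒ 1/√P80 = W/(10·Wi) + 1/√F80
  = 2.2080/(10·4.4) + 1/√24065 = 0.050182 + 0.006446 = 0.056628
P80 = (1/0.056628)² = 17.6591² = 311.84 µm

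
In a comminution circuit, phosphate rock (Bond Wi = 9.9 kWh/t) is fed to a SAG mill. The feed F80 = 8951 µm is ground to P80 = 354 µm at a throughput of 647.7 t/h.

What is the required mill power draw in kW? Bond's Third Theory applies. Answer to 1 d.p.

P = 2730.3 kW

W_Bond = 10·Wi·(1/√P₈₀ − 1/√F₈₀)
W = 10·9.9·(1/√354 − 1/√8951) = 10·9.9·(0.042580) = 4.2154 kWh/t
P_mill = W·ṁ = 4.2154·647.7 = 2730.3 kW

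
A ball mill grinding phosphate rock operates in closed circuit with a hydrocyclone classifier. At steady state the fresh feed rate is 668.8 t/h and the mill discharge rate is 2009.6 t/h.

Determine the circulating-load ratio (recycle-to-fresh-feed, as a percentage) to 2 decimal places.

M = F + R at steady state, so:
R = M − F = 2009.6 − 668.8 = 1340.8 t/h
CL = 100·R/F = 100·1340.8/668.8 = 200.48 %

CL = 200.48 %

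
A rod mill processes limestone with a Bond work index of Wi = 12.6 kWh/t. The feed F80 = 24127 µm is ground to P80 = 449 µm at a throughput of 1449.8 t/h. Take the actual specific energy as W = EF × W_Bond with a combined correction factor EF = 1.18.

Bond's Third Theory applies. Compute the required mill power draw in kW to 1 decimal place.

W = 10 Wi (P80^-0.5 − F80^-0.5)
W = 10·12.6·(1/√449 − 1/√24127) = 10·12.6·(0.040755) = 5.1351 kWh/t
Apply correction: 5.1351 × 1.18 = 6.0594 kWh/t
Power = W × throughput = 6.0594 kWh/t × 1449.8 t/h = 8785.0 kW

P = 8785.0 kW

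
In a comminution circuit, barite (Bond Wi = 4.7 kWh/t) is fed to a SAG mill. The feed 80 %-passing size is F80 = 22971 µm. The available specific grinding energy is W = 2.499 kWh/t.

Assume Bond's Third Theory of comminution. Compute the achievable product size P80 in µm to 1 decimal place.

Bond:  W = 10 Wi (1/√P − 1/√F)
⇒ 1/√P80 = W/(10·Wi) + 1/√F80
  = 2.4990/(10·4.7) + 1/√22971 = 0.053170 + 0.006598 = 0.059768
P80 = (1/0.059768)² = 16.7313² = 279.94 µm

P80 = 279.9 µm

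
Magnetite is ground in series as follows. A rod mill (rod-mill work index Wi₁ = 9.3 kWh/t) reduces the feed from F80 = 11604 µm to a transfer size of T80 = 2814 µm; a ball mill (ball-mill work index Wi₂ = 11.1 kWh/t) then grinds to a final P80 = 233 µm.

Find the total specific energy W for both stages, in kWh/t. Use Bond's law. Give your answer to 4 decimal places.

W_Bond = 10·Wi·(1/√P₈₀ − 1/√F₈₀)
Stage 1 (11604→2814 µm, Wi₁=9.3): W₁ = 10·9.3·(0.018851 − 0.009283) = 0.8898 kWh/t
Stage 2 (2814→233 µm, Wi₂=11.1): W₂ = 10·11.1·(0.065512 − 0.018851) = 5.1794 kWh/t
W = W₁ + W₂ = 0.8898 + 5.1794 = 6.0692 kWh/t

W = 6.0692 kWh/t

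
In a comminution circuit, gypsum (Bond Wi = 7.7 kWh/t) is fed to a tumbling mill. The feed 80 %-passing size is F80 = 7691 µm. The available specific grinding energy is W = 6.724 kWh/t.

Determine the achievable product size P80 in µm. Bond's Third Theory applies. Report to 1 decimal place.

P80 = 102.6 µm

W = 10 Wi (P80^-0.5 − F80^-0.5)
P80^(−½) = W/(10 Wi) + F80^(−½)
  = 6.7240/(10·7.7) + 1/√7691 = 0.087325 + 0.011403 = 0.098727
P80 = (1/0.098727)² = 10.1289² = 102.59 µm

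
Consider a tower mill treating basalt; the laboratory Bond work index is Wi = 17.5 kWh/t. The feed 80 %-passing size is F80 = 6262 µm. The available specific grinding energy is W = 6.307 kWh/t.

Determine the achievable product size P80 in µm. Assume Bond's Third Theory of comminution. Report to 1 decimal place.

P80 = 422.0 µm

W = 10 Wi / √P80 − 10 Wi / √F80
1/√P80 = 1/√F80 + W/(10·Wi)
  = 6.3070/(10·17.5) + 1/√6262 = 0.036040 + 0.012637 = 0.048677
P80 = (1/0.048677)² = 20.5436² = 422.04 µm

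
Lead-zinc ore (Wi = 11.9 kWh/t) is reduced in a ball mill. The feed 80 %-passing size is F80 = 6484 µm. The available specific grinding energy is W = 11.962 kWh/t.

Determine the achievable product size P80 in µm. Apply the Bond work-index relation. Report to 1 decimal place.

W = 10·Wi·[P80^(−½) − F80^(−½)]
P80^(−½) = W/(10 Wi) + F80^(−½)
  = 11.9620/(10·11.9) + 1/√6484 = 0.100521 + 0.012419 = 0.112940
P80 = (1/0.112940)² = 8.8543² = 78.40 µm

P80 = 78.4 µm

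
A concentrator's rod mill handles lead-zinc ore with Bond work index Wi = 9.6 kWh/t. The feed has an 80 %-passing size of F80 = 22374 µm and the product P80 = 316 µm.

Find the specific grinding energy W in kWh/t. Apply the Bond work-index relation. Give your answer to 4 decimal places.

W = 10 Wi / √P80 − 10 Wi / √F80
1/√316 = 0.056254;  1/√22374 = 0.006685
W = 10·9.6·(0.056254 − 0.006685) = 4.7586 kWh/t

W = 4.7586 kWh/t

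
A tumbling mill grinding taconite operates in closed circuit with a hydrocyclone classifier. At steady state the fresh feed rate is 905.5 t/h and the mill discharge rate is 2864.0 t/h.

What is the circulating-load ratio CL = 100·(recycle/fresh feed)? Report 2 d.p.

CL = 216.29 %

Steady state: M = F + R.
R = M − F = 2864.0 − 905.5 = 1958.5 t/h
CL = 100·R/F = 100·1958.5/905.5 = 216.29 %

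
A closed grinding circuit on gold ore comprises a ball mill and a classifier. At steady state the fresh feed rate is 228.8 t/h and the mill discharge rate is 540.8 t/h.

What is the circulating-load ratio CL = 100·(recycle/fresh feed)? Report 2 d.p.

Discharge = new feed + return, hence
R = M − F = 540.8 − 228.8 = 312.0 t/h
CL = 100·R/F = 100·312.0/228.8 = 136.36 %

CL = 136.36 %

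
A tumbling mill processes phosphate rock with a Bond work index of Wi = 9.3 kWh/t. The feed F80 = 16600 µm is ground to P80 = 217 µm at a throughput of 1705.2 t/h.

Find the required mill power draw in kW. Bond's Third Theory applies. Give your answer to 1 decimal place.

W = 10 Wi (1/√P80 − 1/√F80)  [Bond]
W = 10·9.3·(1/√217 − 1/√16600) = 10·9.3·(0.060123) = 5.5914 kWh/t
Mill draw = 5.5914 × 1705.2 = 9534.5 kW

P = 9534.5 kW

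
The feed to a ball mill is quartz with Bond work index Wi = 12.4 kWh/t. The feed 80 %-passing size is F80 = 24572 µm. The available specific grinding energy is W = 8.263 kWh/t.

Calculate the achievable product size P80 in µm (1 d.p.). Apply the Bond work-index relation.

Bond: W = 10·Wi·(1/√P80 − 1/√F80)
1/√P80 = 1/√F80 + W/(10·Wi)
  = 8.2630/(10·12.4) + 1/√24572 = 0.066637 + 0.006379 = 0.073016
P80 = (1/0.073016)² = 13.6955² = 187.57 µm

P80 = 187.6 µm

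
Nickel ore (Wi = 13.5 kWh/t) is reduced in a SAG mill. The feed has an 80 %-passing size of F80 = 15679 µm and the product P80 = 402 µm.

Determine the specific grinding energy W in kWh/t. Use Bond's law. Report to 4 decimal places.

W = 5.6550 kWh/t

Bond:  W = 10 Wi (1/√P − 1/√F)
1/√402 = 0.049875;  1/√15679 = 0.007986
W = 10·13.5·(0.049875 − 0.007986) = 5.6550 kWh/t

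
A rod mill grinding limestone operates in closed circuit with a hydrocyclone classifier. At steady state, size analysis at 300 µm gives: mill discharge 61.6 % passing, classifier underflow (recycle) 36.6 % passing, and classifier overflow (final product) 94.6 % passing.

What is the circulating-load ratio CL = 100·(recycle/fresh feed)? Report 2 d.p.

CL = 132.00 %

Let r = R/F. Size balance at 300 µm:
(1+r)·d = r·u + o ⇒ r = (o−d)/(d−u)
r = (94.6 − 61.6)/(61.6 − 36.6) = 33.0/25.0 = 1.3200
CL = 100·r = 132.00 %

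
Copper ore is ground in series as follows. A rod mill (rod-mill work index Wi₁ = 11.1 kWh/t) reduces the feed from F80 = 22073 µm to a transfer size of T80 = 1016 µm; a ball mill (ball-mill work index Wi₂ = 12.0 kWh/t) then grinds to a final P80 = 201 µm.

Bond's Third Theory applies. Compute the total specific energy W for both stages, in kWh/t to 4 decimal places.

Bond:  W = 10 Wi (1/√P − 1/√F)
Stage 1 (22073→1016 µm, Wi₁=11.1): W₁ = 10·11.1·(0.031373 − 0.006731) = 2.7353 kWh/t
Stage 2 (1016→201 µm, Wi₂=12.0): W₂ = 10·12.0·(0.070535 − 0.031373) = 4.6994 kWh/t
W = W₁ + W₂ = 2.7353 + 4.6994 = 7.4347 kWh/t

W = 7.4347 kWh/t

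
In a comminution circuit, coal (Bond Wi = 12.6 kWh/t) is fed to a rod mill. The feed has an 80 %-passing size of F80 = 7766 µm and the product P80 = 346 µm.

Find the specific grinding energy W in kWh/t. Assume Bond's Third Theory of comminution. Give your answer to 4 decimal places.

Bond: W = 10·Wi·(1/√P80 − 1/√F80)
1/√346 = 0.053760;  1/√7766 = 0.011348
W = 10·12.6·(0.053760 − 0.011348) = 5.3440 kWh/t

W = 5.3440 kWh/t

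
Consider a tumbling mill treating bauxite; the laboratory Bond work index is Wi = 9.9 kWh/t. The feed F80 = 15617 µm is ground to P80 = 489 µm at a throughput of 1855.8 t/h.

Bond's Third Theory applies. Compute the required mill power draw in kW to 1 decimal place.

P = 6838.1 kW

W = 10·Wi·[P80^(−½) − F80^(−½)]
W = 10·9.9·(1/√489 − 1/√15617) = 10·9.9·(0.037220) = 3.6847 kWh/t
P = W·T = 3.6847·1855.8 = 6838.1 kW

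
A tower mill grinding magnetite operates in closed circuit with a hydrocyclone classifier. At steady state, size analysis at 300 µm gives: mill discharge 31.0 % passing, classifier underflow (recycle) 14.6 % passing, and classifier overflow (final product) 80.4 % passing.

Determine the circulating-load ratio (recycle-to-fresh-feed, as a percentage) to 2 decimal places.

Mass balance on the −300 µm fraction:
Fd + Rd = Ru + Fo ⇒ R/F = (o−d)/(d−u)
r = (80.4 − 31.0)/(31.0 − 14.6) = 49.4/16.4 = 3.0122
CL = 100·r = 301.22 %

CL = 301.22 %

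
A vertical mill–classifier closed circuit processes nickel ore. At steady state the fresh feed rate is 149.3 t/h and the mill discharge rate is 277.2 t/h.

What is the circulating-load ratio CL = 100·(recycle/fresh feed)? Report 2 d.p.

Steady state: M = F + R.
R = M − F = 277.2 − 149.3 = 127.9 t/h
CL = 100·R/F = 100·127.9/149.3 = 85.67 %

CL = 85.67 %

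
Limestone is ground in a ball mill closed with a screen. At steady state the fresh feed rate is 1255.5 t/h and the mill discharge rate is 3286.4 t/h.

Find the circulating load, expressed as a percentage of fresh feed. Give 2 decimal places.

CL = 161.76 %

M = F + R at steady state, so:
R = M − F = 3286.4 − 1255.5 = 2030.9 t/h
CL = 100·R/F = 100·2030.9/1255.5 = 161.76 %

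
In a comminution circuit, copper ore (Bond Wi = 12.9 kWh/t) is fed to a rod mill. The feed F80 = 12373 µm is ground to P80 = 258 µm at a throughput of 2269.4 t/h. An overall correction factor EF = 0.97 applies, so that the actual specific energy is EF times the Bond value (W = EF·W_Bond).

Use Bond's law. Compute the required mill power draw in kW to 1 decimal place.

P = 15126.3 kW

W = 10 Wi (P80^-0.5 − F80^-0.5)
W = 10·12.9·(1/√258 − 1/√12373) = 10·12.9·(0.053267) = 6.8715 kWh/t
W_actual = 0.97 × 6.8715 = 6.6653 kWh/t
Power = W × throughput = 6.6653 kWh/t × 2269.4 t/h = 15126.3 kW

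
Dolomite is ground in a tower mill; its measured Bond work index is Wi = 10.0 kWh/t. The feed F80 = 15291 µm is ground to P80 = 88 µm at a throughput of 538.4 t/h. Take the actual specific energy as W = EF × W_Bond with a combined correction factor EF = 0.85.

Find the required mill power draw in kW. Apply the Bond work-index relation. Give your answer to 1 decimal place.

W_Bond = 10·Wi·(1/√P₈₀ − 1/√F₈₀)
W = 10·10.0·(1/√88 − 1/√15291) = 10·10.0·(0.098513) = 9.8513 kWh/t
Apply correction: 9.8513 × 0.85 = 8.3736 kWh/t
Power = W × throughput = 8.3736 kWh/t × 538.4 t/h = 4508.4 kW

P = 4508.4 kW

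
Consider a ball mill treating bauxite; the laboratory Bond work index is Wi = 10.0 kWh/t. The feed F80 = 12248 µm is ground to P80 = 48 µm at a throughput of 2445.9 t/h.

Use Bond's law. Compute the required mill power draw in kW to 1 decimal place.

P = 33093.5 kW

W = 10 Wi / √P80 − 10 Wi / √F80
W = 10·10.0·(1/√48 − 1/√12248) = 10·10.0·(0.135302) = 13.5302 kWh/t
P_mill = W·ṁ = 13.5302·2445.9 = 33093.5 kW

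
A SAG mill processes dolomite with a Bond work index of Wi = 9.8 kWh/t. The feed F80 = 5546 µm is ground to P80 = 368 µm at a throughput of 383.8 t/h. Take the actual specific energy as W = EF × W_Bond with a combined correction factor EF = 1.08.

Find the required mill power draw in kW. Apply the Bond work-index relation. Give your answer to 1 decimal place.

Bond:  W = 10 Wi (1/√P − 1/√F)
W = 10·9.8·(1/√368 − 1/√5546) = 10·9.8·(0.038701) = 3.7927 kWh/t
Apply correction: 3.7927 × 1.08 = 4.0961 kWh/t
Power = W × throughput = 4.0961 kWh/t × 383.8 t/h = 1572.1 kW

P = 1572.1 kW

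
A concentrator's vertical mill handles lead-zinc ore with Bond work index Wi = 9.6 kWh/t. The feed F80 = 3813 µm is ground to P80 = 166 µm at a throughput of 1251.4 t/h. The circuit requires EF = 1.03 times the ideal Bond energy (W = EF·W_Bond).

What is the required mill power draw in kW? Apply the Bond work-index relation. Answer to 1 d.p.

W = 10 Wi / √P80 − 10 Wi / √F80
W = 10·9.6·(1/√166 − 1/√3813) = 10·9.6·(0.061421) = 5.8964 kWh/t
W_actual = 1.03 × 5.8964 = 6.0733 kWh/t
P_mill = W·ṁ = 6.0733·1251.4 = 7600.1 kW

P = 7600.1 kW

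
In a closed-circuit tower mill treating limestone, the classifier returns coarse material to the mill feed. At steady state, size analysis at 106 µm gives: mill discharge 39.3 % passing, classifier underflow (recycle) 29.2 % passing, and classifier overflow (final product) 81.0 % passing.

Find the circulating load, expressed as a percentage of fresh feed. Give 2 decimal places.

Balance %-passing 106 µm (r = R/F):
r = (o − d)/(d − u)
r = (81.0 − 39.3)/(39.3 − 29.2) = 41.7/10.1 = 4.1287
CL = 100·r = 412.87 %

CL = 412.87 %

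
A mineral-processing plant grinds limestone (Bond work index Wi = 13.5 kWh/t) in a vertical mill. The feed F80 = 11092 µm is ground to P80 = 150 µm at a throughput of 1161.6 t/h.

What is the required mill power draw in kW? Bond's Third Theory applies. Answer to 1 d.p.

P = 11315.0 kW

Bond: W = 10·Wi·(1/√P80 − 1/√F80)
W = 10·13.5·(1/√150 − 1/√11092) = 10·13.5·(0.072155) = 9.7409 kWh/t
P_mill = W·ṁ = 9.7409·1161.6 = 11315.0 kW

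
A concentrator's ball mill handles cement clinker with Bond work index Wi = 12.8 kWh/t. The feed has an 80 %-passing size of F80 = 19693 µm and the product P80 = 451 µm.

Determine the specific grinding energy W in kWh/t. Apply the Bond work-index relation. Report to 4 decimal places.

W = 10 Wi (1/√P80 − 1/√F80)  [Bond]
1/√451 = 0.047088;  1/√19693 = 0.007126
W = 10·12.8·(0.047088 − 0.007126) = 5.1152 kWh/t

W = 5.1152 kWh/t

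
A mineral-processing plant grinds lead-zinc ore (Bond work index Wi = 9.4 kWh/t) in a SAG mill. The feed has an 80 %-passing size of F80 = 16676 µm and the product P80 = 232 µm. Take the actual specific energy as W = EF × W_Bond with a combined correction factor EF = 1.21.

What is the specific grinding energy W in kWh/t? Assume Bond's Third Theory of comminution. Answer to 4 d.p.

W = 6.5866 kWh/t

Bond:  W = 10 Wi (1/√P − 1/√F)
1/√232 = 0.065653;  1/√16676 = 0.007744
W = 10·9.4·(0.065653 − 0.007744) = 5.4435 kWh/t
Apply correction: 5.4435 × 1.21 = 6.5866 kWh/t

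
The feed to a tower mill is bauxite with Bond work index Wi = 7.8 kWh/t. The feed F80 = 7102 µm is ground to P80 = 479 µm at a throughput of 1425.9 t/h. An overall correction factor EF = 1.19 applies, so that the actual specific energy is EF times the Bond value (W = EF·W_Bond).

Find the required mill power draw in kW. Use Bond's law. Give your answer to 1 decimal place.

P = 4476.8 kW

W = 10·Wi·[P80^(−½) − F80^(−½)]
W = 10·7.8·(1/√479 − 1/√7102) = 10·7.8·(0.033825) = 2.6384 kWh/t
W_actual = 1.19 × 2.6384 = 3.1396 kWh/t
P_mill = W·ṁ = 3.1396·1425.9 = 4476.8 kW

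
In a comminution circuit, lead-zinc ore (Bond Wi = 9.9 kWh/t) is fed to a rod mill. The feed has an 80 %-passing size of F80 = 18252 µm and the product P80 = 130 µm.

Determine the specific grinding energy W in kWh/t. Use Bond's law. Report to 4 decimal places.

W = 7.9501 kWh/t

W = 10·Wi·[P80^(−½) − F80^(−½)]
1/√130 = 0.087706;  1/√18252 = 0.007402
W = 10·9.9·(0.087706 − 0.007402) = 7.9501 kWh/t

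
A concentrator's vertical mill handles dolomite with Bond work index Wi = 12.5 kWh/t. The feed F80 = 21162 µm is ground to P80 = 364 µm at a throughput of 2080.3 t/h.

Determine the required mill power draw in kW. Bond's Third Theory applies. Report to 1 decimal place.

W = 10 Wi (P80^-0.5 − F80^-0.5)
W = 10·12.5·(1/√364 − 1/√21162) = 10·12.5·(0.045540) = 5.6925 kWh/t
P = W·T = 5.6925·2080.3 = 11842.1 kW

P = 11842.1 kW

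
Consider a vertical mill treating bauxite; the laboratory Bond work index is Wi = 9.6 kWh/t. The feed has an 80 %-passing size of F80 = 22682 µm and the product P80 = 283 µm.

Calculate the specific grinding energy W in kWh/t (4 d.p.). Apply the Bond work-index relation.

Bond: W = 10·Wi·(1/√P80 − 1/√F80)
1/√283 = 0.059444;  1/√22682 = 0.006640
W = 10·9.6·(0.059444 − 0.006640) = 5.0692 kWh/t

W = 5.0692 kWh/t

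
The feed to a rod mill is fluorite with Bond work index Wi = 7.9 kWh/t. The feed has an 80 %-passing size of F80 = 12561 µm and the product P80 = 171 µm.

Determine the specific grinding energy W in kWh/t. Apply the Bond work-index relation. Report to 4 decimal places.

W = 10·Wi·(P80^(-½) − F80^(-½))
1/√171 = 0.076472;  1/√12561 = 0.008923
W = 10·7.9·(0.076472 − 0.008923) = 5.3364 kWh/t

W = 5.3364 kWh/t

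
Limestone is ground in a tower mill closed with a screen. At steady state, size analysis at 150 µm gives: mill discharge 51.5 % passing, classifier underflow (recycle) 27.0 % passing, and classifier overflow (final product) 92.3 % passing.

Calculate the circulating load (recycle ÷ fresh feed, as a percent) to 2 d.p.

CL = 166.53 %

Let r = R/F. Size balance at 150 µm:
(1+r)·d = r·u + o ⇒ r = (o−d)/(d−u)
r = (92.3 − 51.5)/(51.5 − 27.0) = 40.8/24.5 = 1.6653
CL = 100·r = 166.53 %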